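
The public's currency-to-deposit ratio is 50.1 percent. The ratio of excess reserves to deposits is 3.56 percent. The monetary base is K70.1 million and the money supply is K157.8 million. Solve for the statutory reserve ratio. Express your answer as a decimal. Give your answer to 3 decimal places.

0.130

Using m = M/MB = 157.8/70.1 ≈ 2.251070. Since m = (1 + c)/(c + rr + e), the denominator satisfies c + rr + e = (1 + c)/m = (1 + 0.501) / 2.251070 ≈ 0.666794.
With c = 0.501 and e = 0.0356, the statutory reserve ratio is 0.666794 − 0.501 − 0.0356 = 0.130194.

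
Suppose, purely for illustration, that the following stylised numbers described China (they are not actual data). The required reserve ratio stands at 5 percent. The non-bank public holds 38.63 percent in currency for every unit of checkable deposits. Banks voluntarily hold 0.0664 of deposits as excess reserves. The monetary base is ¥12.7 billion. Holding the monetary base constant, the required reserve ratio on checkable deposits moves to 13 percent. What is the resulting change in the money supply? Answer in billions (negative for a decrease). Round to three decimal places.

-4.808 billion

Initially m₁ = (1 + 0.3863) / (0.05 + 0.0664 + 0.3863) ≈ 2.757708, so M₁ = 2.757708 × 12.7 ≈ 35.0229 billion.
After the change m₂ = (1 + 0.3863) / (0.13 + 0.0664 + 0.3863) ≈ 2.379097, so M₂ = 2.379097 × 12.7 ≈ 30.2145 billion.
ΔM = M₂ − M₁ = 30.2145 − 35.0229 = -4.8084 billion.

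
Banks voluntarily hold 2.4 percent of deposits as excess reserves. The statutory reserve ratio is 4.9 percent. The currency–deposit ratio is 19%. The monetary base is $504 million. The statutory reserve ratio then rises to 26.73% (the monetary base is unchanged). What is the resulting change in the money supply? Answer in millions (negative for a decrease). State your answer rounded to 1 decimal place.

-1034.3 million

Initially m₁ = (1 + 0.19) / (0.049 + 0.024 + 0.19) ≈ 4.52471, so M₁ = 4.52471 × 504 ≈ 2280.4538 million.
After the change m₂ = (1 + 0.19) / (0.2673 + 0.024 + 0.19) ≈ 2.47247, so M₂ = 2.47247 × 504 ≈ 1246.1249 million.
ΔM = M₂ − M₁ = 1246.1249 − 2280.4538 = -1034.3289 million.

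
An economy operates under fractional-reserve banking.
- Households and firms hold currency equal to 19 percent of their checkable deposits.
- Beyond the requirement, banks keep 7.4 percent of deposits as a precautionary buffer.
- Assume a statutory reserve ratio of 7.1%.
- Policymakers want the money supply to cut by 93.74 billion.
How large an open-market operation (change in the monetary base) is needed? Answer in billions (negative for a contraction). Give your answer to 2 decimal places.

-26.39 billion

The money multiplier is m = (1 + c) / (rr + e + c) = (1 + 0.19) / (0.071 + 0.074 + 0.19) ≈ 3.55224.
ΔMB = ΔM / m = (−93.74) / 3.55224 ≈ -26.389 billion.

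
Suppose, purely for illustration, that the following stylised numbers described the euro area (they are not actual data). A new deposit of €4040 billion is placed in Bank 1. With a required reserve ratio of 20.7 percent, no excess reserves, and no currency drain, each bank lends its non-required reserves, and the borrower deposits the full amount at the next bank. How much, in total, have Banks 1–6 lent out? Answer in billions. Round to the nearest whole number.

€11628 billion

Bank i lends (1 − rr)^i of the original deposit: Bank 1 lends 4040·0.7930 = 3203.7200, Bank 2 lends 4040·0.7930² ≈ 2540.5500, and so on.
Summing a geometric series: total = 4040·[0.7930·(1 − 0.7930^6) / (1 − 0.7930)] ≈ 11628.1261 billion.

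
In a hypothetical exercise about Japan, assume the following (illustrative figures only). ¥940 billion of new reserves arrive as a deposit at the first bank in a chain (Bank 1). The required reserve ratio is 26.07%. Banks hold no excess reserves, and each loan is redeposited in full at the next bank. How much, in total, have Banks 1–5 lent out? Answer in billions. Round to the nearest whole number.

¥2077 billion

Bank i lends (1 − rr)^i of the original deposit: Bank 1 lends 940·0.7393 = 694.9420, Bank 2 lends 940·0.7393² ≈ 513.7706, and so on.
Summing a geometric series: total = 940·[0.7393·(1 − 0.7393^5) / (1 − 0.7393)] ≈ 2076.9539 billion.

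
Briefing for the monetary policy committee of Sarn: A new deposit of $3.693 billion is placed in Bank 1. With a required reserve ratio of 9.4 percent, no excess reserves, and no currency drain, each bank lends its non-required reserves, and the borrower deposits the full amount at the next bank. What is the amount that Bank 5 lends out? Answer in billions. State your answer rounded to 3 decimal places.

$2.254 billion

Each bank lends a fraction (1 − rr) = 0.9060 of the deposit it receives, so Bank 5 receives 3.693·0.9060^4 and lends 3.693·0.9060^5 ≈ 2.2543 billion.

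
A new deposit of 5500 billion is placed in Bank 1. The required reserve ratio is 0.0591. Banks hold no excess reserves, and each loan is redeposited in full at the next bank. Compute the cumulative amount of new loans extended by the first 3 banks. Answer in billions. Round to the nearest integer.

Bank i lends (1 − rr)^i of the original deposit: Bank 1 lends 5500·0.9409 = 5174.9500, Bank 2 lends 5500·0.9409² ≈ 4869.1105, and so on.
Summing a geometric series: total = 5500·[0.9409·(1 − 0.9409^3) / (1 − 0.9409)] ≈ 14625.4065 billion.

14625 billion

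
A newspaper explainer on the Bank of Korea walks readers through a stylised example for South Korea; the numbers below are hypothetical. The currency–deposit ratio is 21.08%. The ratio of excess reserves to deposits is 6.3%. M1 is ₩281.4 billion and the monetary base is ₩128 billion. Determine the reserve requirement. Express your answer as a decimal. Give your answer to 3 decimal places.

0.277

Using m = M/MB = 281.4/128 ≈ 2.198437. Since m = (1 + c)/(c + rr + e), the denominator satisfies c + rr + e = (1 + c)/m = (1 + 0.2108) / 2.198437 ≈ 0.550755.
With c = 0.2108 and e = 0.063, the reserve requirement is 0.550755 − 0.2108 − 0.063 = 0.276955.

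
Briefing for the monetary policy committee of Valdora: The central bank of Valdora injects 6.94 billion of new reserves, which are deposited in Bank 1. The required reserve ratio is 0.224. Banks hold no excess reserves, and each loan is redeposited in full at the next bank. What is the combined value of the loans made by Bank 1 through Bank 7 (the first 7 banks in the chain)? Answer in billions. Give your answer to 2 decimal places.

Bank i lends (1 − rr)^i of the original deposit: Bank 1 lends 6.94·0.7760 ≈ 5.3854, Bank 2 lends 6.94·0.7760² ≈ 4.1791, and so on.
Summing a geometric series: total = 6.94·[0.7760·(1 − 0.7760^7) / (1 − 0.7760)] ≈ 19.9683 billion.

19.97 billion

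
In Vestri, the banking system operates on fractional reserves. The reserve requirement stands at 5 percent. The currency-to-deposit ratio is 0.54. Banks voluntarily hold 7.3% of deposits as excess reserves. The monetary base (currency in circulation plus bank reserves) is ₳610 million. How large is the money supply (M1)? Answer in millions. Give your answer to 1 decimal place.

₳1416.9 million

The money multiplier is m = (1 + c) / (rr + e + c) = (1 + 0.54) / (0.05 + 0.073 + 0.54) ≈ 2.32278.
So M = m × MB = 2.32278 × 610 = 1416.8958 million.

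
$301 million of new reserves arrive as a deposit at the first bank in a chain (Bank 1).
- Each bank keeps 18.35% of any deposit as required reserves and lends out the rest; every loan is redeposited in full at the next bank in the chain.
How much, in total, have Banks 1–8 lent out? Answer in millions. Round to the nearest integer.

Bank i lends (1 − rr)^i of the original deposit: Bank 1 lends 301·0.8165 = 245.7665, Bank 2 lends 301·0.8165² ≈ 200.6683, and so on.
Summing a geometric series: total = 301·[0.8165·(1 − 0.8165^8) / (1 − 0.8165)] ≈ 1074.7597 million.

$1075 million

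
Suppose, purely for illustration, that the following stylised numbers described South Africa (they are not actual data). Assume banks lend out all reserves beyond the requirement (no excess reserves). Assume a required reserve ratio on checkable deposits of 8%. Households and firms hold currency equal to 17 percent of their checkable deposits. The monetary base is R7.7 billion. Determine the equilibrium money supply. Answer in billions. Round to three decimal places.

The money multiplier is m = (1 + c) / (rr + c) = (1 + 0.17) / (0.08 + 0.17) = 4.68.
So M = m × MB = 4.68 × 7.7 = 36.036 billion.

R36.036 billion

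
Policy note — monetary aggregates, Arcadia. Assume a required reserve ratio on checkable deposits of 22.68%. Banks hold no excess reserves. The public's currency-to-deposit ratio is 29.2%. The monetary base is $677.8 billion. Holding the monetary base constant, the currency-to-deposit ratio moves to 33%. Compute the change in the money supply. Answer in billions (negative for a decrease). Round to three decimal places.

Initially m₁ = (1 + 0.292) / (0.2268 + 0.292) ≈ 2.4903624, so M₁ = 2.4903624 × 677.8 ≈ 1687.9676 billion.
After the change m₂ = (1 + 0.33) / (0.2268 + 0.33) ≈ 2.3886494, so M₂ = 2.3886494 × 677.8 ≈ 1619.0266 billion.
ΔM = M₂ − M₁ = 1619.0266 − 1687.9676 = -68.941 billion.

-68.941 billion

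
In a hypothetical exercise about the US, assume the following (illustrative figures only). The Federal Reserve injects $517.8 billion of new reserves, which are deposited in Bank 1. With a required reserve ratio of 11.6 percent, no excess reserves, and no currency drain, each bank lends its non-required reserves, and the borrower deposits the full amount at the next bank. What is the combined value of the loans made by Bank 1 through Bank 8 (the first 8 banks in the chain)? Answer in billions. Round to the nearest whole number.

$2474 billion

Bank i lends (1 − rr)^i of the original deposit: Bank 1 lends 517.8·0.8840 = 457.7352, Bank 2 lends 517.8·0.8840² ≈ 404.6379, and so on.
Summing a geometric series: total = 517.8·[0.8840·(1 − 0.8840^8) / (1 − 0.8840)] ≈ 2474.4451 billion.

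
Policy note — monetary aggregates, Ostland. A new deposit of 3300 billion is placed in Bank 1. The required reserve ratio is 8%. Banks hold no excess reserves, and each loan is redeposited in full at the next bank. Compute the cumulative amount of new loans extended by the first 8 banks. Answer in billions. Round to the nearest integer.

Bank i lends (1 − rr)^i of the original deposit: Bank 1 lends 3300·0.9200 = 3036.0000, Bank 2 lends 3300·0.9200² = 2793.1200, and so on.
Summing a geometric series: total = 3300·[0.9200·(1 − 0.9200^8) / (1 − 0.9200)] ≈ 18473.3438 billion.

18473 billion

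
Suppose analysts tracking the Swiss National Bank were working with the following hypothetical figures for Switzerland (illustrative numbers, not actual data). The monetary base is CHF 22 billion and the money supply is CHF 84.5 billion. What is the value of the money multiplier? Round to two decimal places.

3.84

The money multiplier is m = M / MB = 84.5 / 22 ≈ 3.84091.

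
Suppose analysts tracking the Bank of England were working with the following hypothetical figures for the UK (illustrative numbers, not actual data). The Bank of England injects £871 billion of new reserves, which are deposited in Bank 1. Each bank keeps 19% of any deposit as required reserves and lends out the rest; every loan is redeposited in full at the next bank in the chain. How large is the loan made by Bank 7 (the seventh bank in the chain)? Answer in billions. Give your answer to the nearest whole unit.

£199 billion

Each bank lends a fraction (1 − rr) = 0.8100 of the deposit it receives, so Bank 7 receives 871·0.8100^6 and lends 871·0.8100^7 ≈ 199.2569 billion.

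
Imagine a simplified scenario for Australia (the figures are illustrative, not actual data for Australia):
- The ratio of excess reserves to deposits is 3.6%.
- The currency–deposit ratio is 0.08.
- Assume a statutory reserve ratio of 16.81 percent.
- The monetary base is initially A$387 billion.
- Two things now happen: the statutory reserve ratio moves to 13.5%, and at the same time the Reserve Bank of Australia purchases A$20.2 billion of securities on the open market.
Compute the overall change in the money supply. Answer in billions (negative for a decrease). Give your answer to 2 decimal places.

A$280.92 billion

Before: m₁ = (1 + 0.08) / (0.1681 + 0.036 + 0.08) ≈ 3.801478, MB₁ = 387, so M₁ = 3.801478 × 387 ≈ 1471.172 billion.
After: m₂ = (1 + 0.08) / (0.135 + 0.036 + 0.08) ≈ 4.302789, MB₂ = 387 + 20.2 = 407.2, so M₂ = 4.302789 × 407.2 ≈ 1752.0957 billion.
ΔM = M₂ − M₁ = 1752.0957 − 1471.172 = 280.9237 billion.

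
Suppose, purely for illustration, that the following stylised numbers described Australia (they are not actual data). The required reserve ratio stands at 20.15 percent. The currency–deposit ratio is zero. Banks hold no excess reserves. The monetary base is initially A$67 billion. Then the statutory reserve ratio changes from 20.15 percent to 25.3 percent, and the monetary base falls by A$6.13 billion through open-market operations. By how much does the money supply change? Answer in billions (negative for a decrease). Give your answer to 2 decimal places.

-91.91 billion

Before: m₁ = 1 / (0.2015) ≈ 4.96278, MB₁ = 67, so M₁ = 4.96278 × 67 ≈ 332.5063 billion.
After: m₂ = 1 / (0.253) ≈ 3.95257, MB₂ = 67 − 6.13 = 60.87, so M₂ = 3.95257 × 60.87 ≈ 240.5929 billion.
ΔM = M₂ − M₁ = 240.5929 − 332.5063 = -91.9134 billion.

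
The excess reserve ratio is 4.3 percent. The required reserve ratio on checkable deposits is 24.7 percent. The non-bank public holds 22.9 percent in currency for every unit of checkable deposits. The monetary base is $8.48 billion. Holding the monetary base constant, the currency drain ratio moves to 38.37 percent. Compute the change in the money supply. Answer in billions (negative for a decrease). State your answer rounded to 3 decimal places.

Initially m₁ = (1 + 0.229) / (0.247 + 0.043 + 0.229) ≈ 2.36802, so M₁ = 2.36802 × 8.48 ≈ 20.0808 billion.
After the change m₂ = (1 + 0.3837) / (0.247 + 0.043 + 0.3837) ≈ 2.05388, so M₂ = 2.05388 × 8.48 ≈ 17.4169 billion.
ΔM = M₂ − M₁ = 17.4169 − 20.0808 = -2.6639 billion.

-2.664 billion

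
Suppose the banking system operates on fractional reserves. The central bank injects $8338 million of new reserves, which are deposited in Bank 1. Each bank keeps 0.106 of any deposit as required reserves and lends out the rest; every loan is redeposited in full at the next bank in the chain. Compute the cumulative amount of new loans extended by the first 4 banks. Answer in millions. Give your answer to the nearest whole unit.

$25402 million

Bank i lends (1 − rr)^i of the original deposit: Bank 1 lends 8338·0.8940 = 7454.1720, Bank 2 lends 8338·0.8940² ≈ 6664.0298, and so on.
Summing a geometric series: total = 8338·[0.8940·(1 − 0.8940^4) / (1 − 0.8940)] ≈ 25401.9769 million.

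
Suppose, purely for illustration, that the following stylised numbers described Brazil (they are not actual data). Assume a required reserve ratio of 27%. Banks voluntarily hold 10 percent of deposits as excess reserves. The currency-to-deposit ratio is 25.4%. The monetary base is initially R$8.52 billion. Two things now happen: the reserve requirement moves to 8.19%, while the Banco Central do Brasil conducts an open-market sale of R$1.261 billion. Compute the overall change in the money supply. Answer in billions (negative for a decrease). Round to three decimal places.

Before: m₁ = (1 + 0.254) / (0.27 + 0.1 + 0.254) ≈ 2.00962, MB₁ = 8.52, so M₁ = 2.00962 × 8.52 ≈ 17.122 billion.
After: m₂ = (1 + 0.254) / (0.0819 + 0.1 + 0.254) ≈ 2.87681, MB₂ = 8.52 − 1.261 = 7.259, so M₂ = 2.87681 × 7.259 ≈ 20.8828 billion.
ΔM = M₂ − M₁ = 20.8828 − 17.122 = 3.7608 billion.

R$3.761 billion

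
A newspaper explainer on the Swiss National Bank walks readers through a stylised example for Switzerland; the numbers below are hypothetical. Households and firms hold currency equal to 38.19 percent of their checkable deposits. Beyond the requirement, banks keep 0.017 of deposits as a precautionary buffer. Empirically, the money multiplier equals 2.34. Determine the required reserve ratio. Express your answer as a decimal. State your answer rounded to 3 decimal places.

0.192

Using m = 2.34. Since m = (1 + c)/(c + rr + e), the denominator satisfies c + rr + e = (1 + c)/m = (1 + 0.3819) / 2.34 ≈ 0.590556.
With c = 0.3819 and e = 0.017, the required reserve ratio is 0.590556 − 0.3819 − 0.017 = 0.191656.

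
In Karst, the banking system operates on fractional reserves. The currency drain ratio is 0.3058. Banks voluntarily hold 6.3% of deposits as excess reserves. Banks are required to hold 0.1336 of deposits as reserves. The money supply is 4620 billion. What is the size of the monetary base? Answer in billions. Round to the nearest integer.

1778 billion

The money multiplier is m = (1 + c) / (rr + e + c) = (1 + 0.3058) / (0.1336 + 0.063 + 0.3058) ≈ 2.59912.
MB = M / m = 4620 / 2.59912 ≈ 1777.5247 billion.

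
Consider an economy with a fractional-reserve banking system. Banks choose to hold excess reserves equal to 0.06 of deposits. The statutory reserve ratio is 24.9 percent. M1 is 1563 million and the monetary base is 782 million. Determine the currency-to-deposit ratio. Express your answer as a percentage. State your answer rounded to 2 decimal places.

Using m = M/MB = 1563/782 ≈ 1.998721. From m = (1 + c)/(c + rr + e), rearranging gives 1 + c = m·(c + rr + e), so c·(1 − m) = m·(rr + e) − 1.
Hence c = [m·(rr + e) − 1]/(1 − m) = [1.998721 × (0.249 + 0.06) − 1] / (1 − 1.998721) ≈ 0.382885.

38.29%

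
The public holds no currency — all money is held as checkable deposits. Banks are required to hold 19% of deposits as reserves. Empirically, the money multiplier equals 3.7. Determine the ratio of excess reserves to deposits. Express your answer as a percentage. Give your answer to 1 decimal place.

8.0%

Using m = 3.7. Since m = (1 + c)/(c + rr + e), the denominator satisfies c + rr + e = (1 + c)/m = (1 + 0) / 3.7 ≈ 0.270270.
With c = 0 and rr = 0.19, the ratio of excess reserves to deposits is 0.270270 − 0 − 0.19 = 0.08027.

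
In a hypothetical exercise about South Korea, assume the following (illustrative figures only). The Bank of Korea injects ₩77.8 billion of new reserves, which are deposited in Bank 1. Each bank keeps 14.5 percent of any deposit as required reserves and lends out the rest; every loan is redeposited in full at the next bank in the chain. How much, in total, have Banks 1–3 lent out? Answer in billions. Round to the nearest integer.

₩172 billion

Bank i lends (1 − rr)^i of the original deposit: Bank 1 lends 77.8·0.8550 = 66.5190, Bank 2 lends 77.8·0.8550² ≈ 56.8737, and so on.
Summing a geometric series: total = 77.8·[0.8550·(1 − 0.8550^3) / (1 − 0.8550)] ≈ 172.0198 billion.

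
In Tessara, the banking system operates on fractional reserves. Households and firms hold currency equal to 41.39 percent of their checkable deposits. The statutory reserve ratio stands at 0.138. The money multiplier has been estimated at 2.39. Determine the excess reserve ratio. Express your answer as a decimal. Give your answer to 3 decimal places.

0.040

Using m = 2.39. Since m = (1 + c)/(c + rr + e), the denominator satisfies c + rr + e = (1 + c)/m = (1 + 0.4139) / 2.39 ≈ 0.591590.
With c = 0.4139 and rr = 0.138, the excess reserve ratio is 0.591590 − 0.4139 − 0.138 = 0.03969.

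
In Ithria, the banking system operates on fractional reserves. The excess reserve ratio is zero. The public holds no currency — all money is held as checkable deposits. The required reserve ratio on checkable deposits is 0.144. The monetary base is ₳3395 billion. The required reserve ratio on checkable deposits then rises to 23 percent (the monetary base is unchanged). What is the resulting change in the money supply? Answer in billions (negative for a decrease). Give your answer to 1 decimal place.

Initially m₁ = 1 / (0.144) ≈ 6.944444, so M₁ = 6.944444 × 3395 ≈ 23576.3874 billion.
After the change m₂ = 1 / (0.23) ≈ 4.347826, so M₂ = 4.347826 × 3395 ≈ 14760.8693 billion.
ΔM = M₂ − M₁ = 14760.8693 − 23576.3874 = -8815.5181 billion.

-8815.5 billion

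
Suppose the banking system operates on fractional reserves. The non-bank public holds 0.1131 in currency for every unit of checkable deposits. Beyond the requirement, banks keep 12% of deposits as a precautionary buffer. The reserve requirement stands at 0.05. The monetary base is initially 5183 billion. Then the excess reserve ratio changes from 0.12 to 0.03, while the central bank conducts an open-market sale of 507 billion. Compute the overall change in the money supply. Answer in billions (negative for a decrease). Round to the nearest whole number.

Before: m₁ = (1 + 0.1131) / (0.05 + 0.12 + 0.1131) ≈ 3.93183, MB₁ = 5183, so M₁ = 3.93183 × 5183 ≈ 20378.6749 billion.
After: m₂ = (1 + 0.1131) / (0.05 + 0.03 + 0.1131) ≈ 5.76437, MB₂ = 5183 − 507 = 4676, so M₂ = 5.76437 × 4676 ≈ 26954.1941 billion.
ΔM = M₂ − M₁ = 26954.1941 − 20378.6749 = 6575.5192 billion.

6576 billion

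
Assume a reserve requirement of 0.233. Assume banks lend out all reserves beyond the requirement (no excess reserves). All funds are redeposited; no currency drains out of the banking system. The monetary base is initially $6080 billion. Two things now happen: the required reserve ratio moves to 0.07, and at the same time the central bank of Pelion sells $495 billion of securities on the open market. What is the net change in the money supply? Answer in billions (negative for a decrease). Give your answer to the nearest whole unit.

Before: m₁ = 1 / (0.233) ≈ 4.29185, MB₁ = 6080, so M₁ = 4.29185 × 6080 = 26094.448 billion.
After: m₂ = 1 / (0.07) ≈ 14.28571, MB₂ = 6080 − 495 = 5585, so M₂ = 14.28571 × 5585 ≈ 79785.6904 billion.
ΔM = M₂ − M₁ = 79785.6904 − 26094.448 = 53691.2424 billion.

$53691 billion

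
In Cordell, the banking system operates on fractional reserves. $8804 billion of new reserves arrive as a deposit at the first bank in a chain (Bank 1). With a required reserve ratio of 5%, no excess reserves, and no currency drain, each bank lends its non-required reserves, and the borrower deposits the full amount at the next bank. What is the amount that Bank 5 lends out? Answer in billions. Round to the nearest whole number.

$6812 billion

Each bank lends a fraction (1 − rr) = 0.9500 of the deposit it receives, so Bank 5 receives 8804·0.9500^4 and lends 8804·0.9500^5 ≈ 6812.3674 billion.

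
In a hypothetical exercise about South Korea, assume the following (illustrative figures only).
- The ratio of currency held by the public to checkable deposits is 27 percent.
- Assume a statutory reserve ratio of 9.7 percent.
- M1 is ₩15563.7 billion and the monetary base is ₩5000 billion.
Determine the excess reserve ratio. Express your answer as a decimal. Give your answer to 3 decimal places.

0.041

Using m = M/MB = 15563.7/5000 = 3.112740. Since m = (1 + c)/(c + rr + e), the denominator satisfies c + rr + e = (1 + c)/m = (1 + 0.27) / 3.112740 ≈ 0.408001.
With c = 0.27 and rr = 0.097, the excess reserve ratio is 0.408001 − 0.27 − 0.097 = 0.041001.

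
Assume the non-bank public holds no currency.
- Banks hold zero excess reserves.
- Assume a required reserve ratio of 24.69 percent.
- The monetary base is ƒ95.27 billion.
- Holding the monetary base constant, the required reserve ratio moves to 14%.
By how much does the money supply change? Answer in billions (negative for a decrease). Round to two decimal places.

Initially m₁ = 1 / (0.2469) ≈ 4.05022, so M₁ = 4.05022 × 95.27 ≈ 385.8645 billion.
After the change m₂ = 1 / (0.14) ≈ 7.14286, so M₂ = 7.14286 × 95.27 ≈ 680.5003 billion.
ΔM = M₂ − M₁ = 680.5003 − 385.8645 = 294.6358 billion.

ƒ294.64 billion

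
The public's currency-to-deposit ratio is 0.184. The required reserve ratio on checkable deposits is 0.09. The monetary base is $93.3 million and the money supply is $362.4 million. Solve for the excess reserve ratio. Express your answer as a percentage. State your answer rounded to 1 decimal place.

3.1%

Using m = M/MB = 362.4/93.3 ≈ 3.884244. Since m = (1 + c)/(c + rr + e), the denominator satisfies c + rr + e = (1 + c)/m = (1 + 0.184) / 3.884244 ≈ 0.304821.
With c = 0.184 and rr = 0.09, the excess reserve ratio is 0.304821 − 0.184 − 0.09 = 0.030821.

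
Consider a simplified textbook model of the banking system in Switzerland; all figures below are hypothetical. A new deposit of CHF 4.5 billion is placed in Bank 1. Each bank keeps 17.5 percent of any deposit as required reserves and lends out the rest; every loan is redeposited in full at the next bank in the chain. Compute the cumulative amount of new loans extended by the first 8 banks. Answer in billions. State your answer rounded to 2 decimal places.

Bank i lends (1 − rr)^i of the original deposit: Bank 1 lends 4.5·0.8250 = 3.7125, Bank 2 lends 4.5·0.8250² ≈ 3.0628, and so on.
Summing a geometric series: total = 4.5·[0.8250·(1 − 0.8250^8) / (1 − 0.8250)] ≈ 16.6617 billion.

CHF 16.66 billion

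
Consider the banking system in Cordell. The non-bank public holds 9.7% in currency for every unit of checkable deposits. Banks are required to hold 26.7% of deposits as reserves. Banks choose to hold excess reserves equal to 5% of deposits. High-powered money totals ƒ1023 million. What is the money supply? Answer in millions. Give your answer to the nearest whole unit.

The money multiplier is m = (1 + c) / (rr + e + c) = (1 + 0.097) / (0.267 + 0.05 + 0.097) ≈ 2.64976.
So M = m × MB = 2.64976 × 1023 ≈ 2710.7045 million.

ƒ2711 million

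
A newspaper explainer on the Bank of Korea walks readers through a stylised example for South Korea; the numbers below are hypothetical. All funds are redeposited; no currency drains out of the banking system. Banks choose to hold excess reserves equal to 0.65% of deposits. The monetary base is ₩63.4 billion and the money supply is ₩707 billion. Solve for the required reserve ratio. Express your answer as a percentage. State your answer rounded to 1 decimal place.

8.3%

Using m = M/MB = 707/63.4 ≈ 11.151420. Since m = (1 + c)/(c + rr + e), the denominator satisfies c + rr + e = (1 + c)/m = (1 + 0) / 11.151420 ≈ 0.089675.
With c = 0 and e = 0.0065, the required reserve ratio is 0.089675 − 0 − 0.0065 = 0.083175.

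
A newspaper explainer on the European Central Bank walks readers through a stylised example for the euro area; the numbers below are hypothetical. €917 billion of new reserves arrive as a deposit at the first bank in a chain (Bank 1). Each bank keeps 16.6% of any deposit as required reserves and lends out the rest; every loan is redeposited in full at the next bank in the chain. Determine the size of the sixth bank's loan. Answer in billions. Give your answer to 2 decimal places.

Each bank lends a fraction (1 − rr) = 0.8340 of the deposit it receives, so Bank 6 receives 917·0.8340^5 and lends 917·0.8340^6 ≈ 308.5785 billion.

€308.58 billion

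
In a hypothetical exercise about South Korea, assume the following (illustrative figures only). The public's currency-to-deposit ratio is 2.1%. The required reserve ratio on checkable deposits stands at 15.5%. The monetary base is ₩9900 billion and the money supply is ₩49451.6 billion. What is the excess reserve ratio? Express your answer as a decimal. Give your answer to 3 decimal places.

0.028

Using m = M/MB = 49451.6/9900 ≈ 4.995111. Since m = (1 + c)/(c + rr + e), the denominator satisfies c + rr + e = (1 + c)/m = (1 + 0.021) / 4.995111 ≈ 0.204400.
With c = 0.021 and rr = 0.155, the excess reserve ratio is 0.204400 − 0.021 − 0.155 = 0.0284.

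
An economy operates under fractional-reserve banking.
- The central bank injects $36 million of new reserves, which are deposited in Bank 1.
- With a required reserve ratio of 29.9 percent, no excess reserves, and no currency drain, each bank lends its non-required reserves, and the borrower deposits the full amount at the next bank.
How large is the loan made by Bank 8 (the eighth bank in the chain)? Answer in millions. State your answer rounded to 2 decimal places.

$2.10 million

Each bank lends a fraction (1 − rr) = 0.7010 of the deposit it receives, so Bank 8 receives 36·0.7010^7 and lends 36·0.7010^8 ≈ 2.0992 million.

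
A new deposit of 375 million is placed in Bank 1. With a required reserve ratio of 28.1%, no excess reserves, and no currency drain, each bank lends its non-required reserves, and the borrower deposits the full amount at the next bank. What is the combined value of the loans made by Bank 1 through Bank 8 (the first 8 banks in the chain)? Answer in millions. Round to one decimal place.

891.0 million

Bank i lends (1 − rr)^i of the original deposit: Bank 1 lends 375·0.7190 = 269.6250, Bank 2 lends 375·0.7190² ≈ 193.8604, and so on.
Summing a geometric series: total = 375·[0.7190·(1 − 0.7190^8) / (1 − 0.7190)] ≈ 890.9889 million.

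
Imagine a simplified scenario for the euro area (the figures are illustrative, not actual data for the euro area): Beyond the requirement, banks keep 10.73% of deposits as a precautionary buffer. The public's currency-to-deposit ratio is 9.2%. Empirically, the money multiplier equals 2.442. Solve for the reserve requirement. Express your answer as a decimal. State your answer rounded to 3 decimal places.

Using m = 2.442. Since m = (1 + c)/(c + rr + e), the denominator satisfies c + rr + e = (1 + c)/m = (1 + 0.092) / 2.442 ≈ 0.447174.
With c = 0.092 and e = 0.1073, the reserve requirement is 0.447174 − 0.092 − 0.1073 = 0.247874.

0.248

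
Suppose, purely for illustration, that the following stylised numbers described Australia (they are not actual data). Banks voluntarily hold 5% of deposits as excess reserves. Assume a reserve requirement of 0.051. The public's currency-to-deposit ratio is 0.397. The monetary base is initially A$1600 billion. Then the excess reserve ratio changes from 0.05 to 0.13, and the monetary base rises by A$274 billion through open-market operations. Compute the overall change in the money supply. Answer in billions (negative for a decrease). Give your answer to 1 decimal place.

A$41.0 billion

Before: m₁ = (1 + 0.397) / (0.051 + 0.05 + 0.397) ≈ 2.805221, MB₁ = 1600, so M₁ = 2.805221 × 1600 = 4488.3536 billion.
After: m₂ = (1 + 0.397) / (0.051 + 0.13 + 0.397) ≈ 2.416955, MB₂ = 1600 + 274 = 1874, so M₂ = 2.416955 × 1874 ≈ 4529.3737 billion.
ΔM = M₂ − M₁ = 4529.3737 − 4488.3536 = 41.0201 billion.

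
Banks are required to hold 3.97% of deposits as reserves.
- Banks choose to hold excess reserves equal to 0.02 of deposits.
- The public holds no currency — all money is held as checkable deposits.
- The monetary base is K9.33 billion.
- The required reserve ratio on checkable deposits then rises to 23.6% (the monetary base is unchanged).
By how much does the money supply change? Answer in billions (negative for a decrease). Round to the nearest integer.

Initially m₁ = 1 / (0.0397 + 0.02) ≈ 16.7504, so M₁ = 16.7504 × 9.33 ≈ 156.2812 billion.
After the change m₂ = 1 / (0.236 + 0.02) ≈ 3.9062, so M₂ = 3.9062 × 9.33 ≈ 36.4448 billion.
ΔM = M₂ − M₁ = 36.4448 − 156.2812 = -119.8364 billion.

-120 billion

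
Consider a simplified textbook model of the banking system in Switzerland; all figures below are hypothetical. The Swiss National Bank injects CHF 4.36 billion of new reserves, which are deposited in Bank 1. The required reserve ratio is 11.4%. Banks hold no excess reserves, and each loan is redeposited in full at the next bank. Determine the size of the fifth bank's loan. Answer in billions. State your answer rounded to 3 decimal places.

CHF 2.380 billion

Each bank lends a fraction (1 − rr) = 0.8860 of the deposit it receives, so Bank 5 receives 4.36·0.8860^4 and lends 4.36·0.8860^5 ≈ 2.3804 billion.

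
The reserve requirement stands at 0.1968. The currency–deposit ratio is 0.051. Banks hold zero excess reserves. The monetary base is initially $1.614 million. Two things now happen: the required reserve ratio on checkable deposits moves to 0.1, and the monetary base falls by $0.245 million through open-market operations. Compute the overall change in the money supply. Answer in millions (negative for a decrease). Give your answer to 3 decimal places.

$2.683 million

Before: m₁ = (1 + 0.051) / (0.1968 + 0.051) ≈ 4.24132, MB₁ = 1.614, so M₁ = 4.24132 × 1.614 ≈ 6.8455 million.
After: m₂ = (1 + 0.051) / (0.1 + 0.051) ≈ 6.96026, MB₂ = 1.614 − 0.245 = 1.369, so M₂ = 6.96026 × 1.369 ≈ 9.5286 million.
ΔM = M₂ − M₁ = 9.5286 − 6.8455 = 2.6831 million.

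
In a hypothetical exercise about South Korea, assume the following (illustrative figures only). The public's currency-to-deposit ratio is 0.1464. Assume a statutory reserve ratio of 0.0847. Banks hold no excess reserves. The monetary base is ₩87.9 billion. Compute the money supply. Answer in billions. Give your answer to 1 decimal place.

₩436.0 billion

The money multiplier is m = (1 + c) / (rr + c) = (1 + 0.1464) / (0.0847 + 0.1464) ≈ 4.9606.
So M = m × MB = 4.9606 × 87.9 ≈ 436.0367 billion.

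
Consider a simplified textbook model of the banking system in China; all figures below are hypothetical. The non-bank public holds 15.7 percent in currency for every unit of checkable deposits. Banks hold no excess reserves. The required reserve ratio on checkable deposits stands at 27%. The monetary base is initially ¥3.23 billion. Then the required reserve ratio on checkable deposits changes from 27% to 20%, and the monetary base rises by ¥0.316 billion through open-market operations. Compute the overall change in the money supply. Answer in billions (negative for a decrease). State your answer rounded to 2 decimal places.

¥2.74 billion

Before: m₁ = (1 + 0.157) / (0.27 + 0.157) ≈ 2.7096, MB₁ = 3.23, so M₁ = 2.7096 × 3.23 ≈ 8.752 billion.
After: m₂ = (1 + 0.157) / (0.2 + 0.157) ≈ 3.2409, MB₂ = 3.23 + 0.316 = 3.546, so M₂ = 3.2409 × 3.546 ≈ 11.4922 billion.
ΔM = M₂ − M₁ = 11.4922 − 8.752 = 2.7402 billion.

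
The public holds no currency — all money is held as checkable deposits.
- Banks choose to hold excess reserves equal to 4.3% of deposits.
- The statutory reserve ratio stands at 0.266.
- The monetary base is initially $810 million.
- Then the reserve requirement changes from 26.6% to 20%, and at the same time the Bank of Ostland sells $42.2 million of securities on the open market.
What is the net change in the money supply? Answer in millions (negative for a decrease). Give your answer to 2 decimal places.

$538.31 million

Before: m₁ = 1 / (0.266 + 0.043) ≈ 3.236246, MB₁ = 810, so M₁ = 3.236246 × 810 ≈ 2621.3593 million.
After: m₂ = 1 / (0.2 + 0.043) ≈ 4.115226, MB₂ = 810 − 42.2 = 767.8, so M₂ = 4.115226 × 767.8 ≈ 3159.6705 million.
ΔM = M₂ − M₁ = 3159.6705 − 2621.3593 = 538.3112 million.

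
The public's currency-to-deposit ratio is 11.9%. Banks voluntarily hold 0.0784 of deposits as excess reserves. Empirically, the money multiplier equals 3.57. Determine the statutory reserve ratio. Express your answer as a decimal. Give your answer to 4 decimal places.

Using m = 3.57. Since m = (1 + c)/(c + rr + e), the denominator satisfies c + rr + e = (1 + c)/m = (1 + 0.119) / 3.57 ≈ 0.313445.
With c = 0.119 and e = 0.0784, the statutory reserve ratio is 0.313445 − 0.119 − 0.0784 = 0.116045.

0.1160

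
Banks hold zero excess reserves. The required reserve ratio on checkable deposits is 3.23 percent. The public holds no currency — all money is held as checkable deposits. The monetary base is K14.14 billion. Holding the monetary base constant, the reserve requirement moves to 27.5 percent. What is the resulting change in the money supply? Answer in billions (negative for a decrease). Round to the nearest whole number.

-386 billion

Initially m₁ = 1 / (0.0323) ≈ 30.9598, so M₁ = 30.9598 × 14.14 ≈ 437.7716 billion.
After the change m₂ = 1 / (0.275) ≈ 3.6364, so M₂ = 3.6364 × 14.14 ≈ 51.4187 billion.
ΔM = M₂ − M₁ = 51.4187 − 437.7716 = -386.3529 billion.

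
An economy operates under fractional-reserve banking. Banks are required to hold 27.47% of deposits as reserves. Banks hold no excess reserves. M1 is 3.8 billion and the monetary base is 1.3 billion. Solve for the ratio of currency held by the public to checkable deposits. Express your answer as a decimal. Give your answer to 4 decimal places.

Using m = M/MB = 3.8/1.3 ≈ 2.923077. From m = (1 + c)/(c + rr + e), rearranging gives 1 + c = m·(c + rr + e), so c·(1 − m) = m·(rr + e) − 1.
Hence c = [m·(rr + e) − 1]/(1 − m) = [2.923077 × (0.2747 + 0) − 1] / (1 − 2.923077) ≈ 0.102456.

0.1025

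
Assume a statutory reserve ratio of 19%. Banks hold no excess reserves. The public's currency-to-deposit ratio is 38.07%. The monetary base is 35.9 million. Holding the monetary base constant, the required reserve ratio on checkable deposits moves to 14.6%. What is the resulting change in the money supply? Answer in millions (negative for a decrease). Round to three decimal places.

7.256 million

Initially m₁ = (1 + 0.3807) / (0.19 + 0.3807) ≈ 2.419310, so M₁ = 2.419310 × 35.9 ≈ 86.8532 million.
After the change m₂ = (1 + 0.3807) / (0.146 + 0.3807) ≈ 2.621416, so M₂ = 2.621416 × 35.9 ≈ 94.1088 million.
ΔM = M₂ − M₁ = 94.1088 − 86.8532 = 7.2556 million.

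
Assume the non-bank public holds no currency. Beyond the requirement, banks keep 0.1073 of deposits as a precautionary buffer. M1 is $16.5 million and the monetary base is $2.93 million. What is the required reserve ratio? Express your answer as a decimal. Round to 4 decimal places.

0.0703

Using m = M/MB = 16.5/2.93 ≈ 5.631399. Since m = (1 + c)/(c + rr + e), the denominator satisfies c + rr + e = (1 + c)/m = (1 + 0) / 5.631399 ≈ 0.177576.
With c = 0 and e = 0.1073, the required reserve ratio is 0.177576 − 0 − 0.1073 = 0.070276.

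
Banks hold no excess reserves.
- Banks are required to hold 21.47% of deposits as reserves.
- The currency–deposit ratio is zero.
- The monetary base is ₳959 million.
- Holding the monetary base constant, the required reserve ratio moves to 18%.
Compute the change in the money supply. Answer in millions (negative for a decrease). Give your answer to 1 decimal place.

₳861.1 million

Initially m₁ = 1 / (0.2147) ≈ 4.65766, so M₁ = 4.65766 × 959 ≈ 4466.6959 million.
After the change m₂ = 1 / (0.18) ≈ 5.55556, so M₂ = 5.55556 × 959 ≈ 5327.782 million.
ΔM = M₂ − M₁ = 5327.782 − 4466.6959 = 861.0861 million.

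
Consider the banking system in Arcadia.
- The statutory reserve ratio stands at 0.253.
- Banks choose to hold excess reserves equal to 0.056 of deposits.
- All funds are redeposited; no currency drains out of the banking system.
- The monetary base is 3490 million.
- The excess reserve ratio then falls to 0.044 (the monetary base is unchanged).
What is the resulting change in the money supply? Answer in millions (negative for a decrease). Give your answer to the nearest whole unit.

Initially m₁ = 1 / (0.253 + 0.056) ≈ 3.23625, so M₁ = 3.23625 × 3490 = 11294.5125 million.
After the change m₂ = 1 / (0.253 + 0.044) ≈ 3.36700, so M₂ = 3.36700 × 3490 = 11750.83 million.
ΔM = M₂ − M₁ = 11750.83 − 11294.5125 = 456.3175 million.

456 million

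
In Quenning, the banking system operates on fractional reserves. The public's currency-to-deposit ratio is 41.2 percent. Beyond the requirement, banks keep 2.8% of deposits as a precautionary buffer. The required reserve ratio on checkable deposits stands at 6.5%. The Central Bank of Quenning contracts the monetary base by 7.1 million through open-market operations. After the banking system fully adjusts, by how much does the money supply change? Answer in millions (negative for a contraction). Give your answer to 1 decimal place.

The money multiplier is m = (1 + c) / (rr + e + c) = (1 + 0.412) / (0.065 + 0.028 + 0.412) ≈ 2.7960.
The sale removes 7.1 million of base, so ΔM = m × ΔMB = 2.7960 × (−7.1) = -19.8516 million.

-19.9 million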